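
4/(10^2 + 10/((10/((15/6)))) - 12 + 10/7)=56/1287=0.04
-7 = -7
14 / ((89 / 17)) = 238 / 89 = 2.67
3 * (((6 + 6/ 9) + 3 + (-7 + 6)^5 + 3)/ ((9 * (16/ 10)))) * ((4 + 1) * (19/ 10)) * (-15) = -16625/ 48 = -346.35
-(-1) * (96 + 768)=864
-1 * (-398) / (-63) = -398 / 63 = -6.32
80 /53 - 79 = -4107 /53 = -77.49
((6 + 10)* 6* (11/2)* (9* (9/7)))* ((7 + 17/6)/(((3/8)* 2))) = 560736/7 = 80105.14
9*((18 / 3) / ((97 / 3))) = 162 / 97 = 1.67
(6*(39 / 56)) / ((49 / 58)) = 3393 / 686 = 4.95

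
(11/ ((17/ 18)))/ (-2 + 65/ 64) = -1408/ 119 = -11.83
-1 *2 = -2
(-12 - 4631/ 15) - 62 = -5741/ 15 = -382.73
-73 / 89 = -0.82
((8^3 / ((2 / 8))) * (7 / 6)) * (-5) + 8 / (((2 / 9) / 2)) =-11874.67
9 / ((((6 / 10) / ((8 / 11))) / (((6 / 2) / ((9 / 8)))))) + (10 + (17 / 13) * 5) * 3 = 11255 / 143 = 78.71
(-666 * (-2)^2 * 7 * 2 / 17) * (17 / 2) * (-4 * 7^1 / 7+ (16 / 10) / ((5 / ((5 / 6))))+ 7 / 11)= 57752.29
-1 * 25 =-25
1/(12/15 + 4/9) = 45/56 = 0.80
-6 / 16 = -3 / 8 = -0.38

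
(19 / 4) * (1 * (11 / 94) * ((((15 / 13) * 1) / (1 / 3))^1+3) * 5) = 21945 / 1222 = 17.96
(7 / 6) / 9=7 / 54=0.13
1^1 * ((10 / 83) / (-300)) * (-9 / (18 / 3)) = 1 / 1660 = 0.00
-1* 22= -22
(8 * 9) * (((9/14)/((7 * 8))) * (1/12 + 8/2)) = 27/8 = 3.38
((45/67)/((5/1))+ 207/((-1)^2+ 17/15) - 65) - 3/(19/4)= 31.53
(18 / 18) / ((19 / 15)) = 15 / 19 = 0.79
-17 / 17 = -1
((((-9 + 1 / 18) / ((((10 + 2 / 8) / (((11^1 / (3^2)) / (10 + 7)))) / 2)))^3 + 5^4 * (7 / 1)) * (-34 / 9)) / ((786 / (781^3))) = -375045841014294172314372011 / 37440318051458073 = -10017164931.63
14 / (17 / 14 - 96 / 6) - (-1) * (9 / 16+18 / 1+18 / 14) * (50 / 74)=10691801 / 857808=12.46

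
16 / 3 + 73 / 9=121 / 9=13.44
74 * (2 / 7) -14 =50 / 7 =7.14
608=608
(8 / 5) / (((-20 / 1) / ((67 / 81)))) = -134 / 2025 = -0.07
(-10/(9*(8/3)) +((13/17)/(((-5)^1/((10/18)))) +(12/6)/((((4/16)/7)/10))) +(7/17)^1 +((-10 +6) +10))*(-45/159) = -1731685/10812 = -160.16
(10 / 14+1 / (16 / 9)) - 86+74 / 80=-46927 / 560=-83.80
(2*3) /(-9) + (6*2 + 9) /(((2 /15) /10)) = 4723 /3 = 1574.33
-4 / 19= -0.21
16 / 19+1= 35 / 19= 1.84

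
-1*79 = -79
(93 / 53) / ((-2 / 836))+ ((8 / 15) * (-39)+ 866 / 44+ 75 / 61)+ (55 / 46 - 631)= -5574996096 / 4089745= -1363.16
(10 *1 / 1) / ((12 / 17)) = 85 / 6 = 14.17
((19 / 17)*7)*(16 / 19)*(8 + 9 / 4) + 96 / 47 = 55588 / 799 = 69.57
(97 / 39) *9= 291 / 13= 22.38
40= 40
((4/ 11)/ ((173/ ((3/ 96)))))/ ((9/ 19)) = 19/ 137016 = 0.00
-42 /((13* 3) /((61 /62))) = -427 /403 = -1.06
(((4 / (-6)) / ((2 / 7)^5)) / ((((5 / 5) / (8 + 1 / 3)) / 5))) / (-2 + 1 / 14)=14706125 / 1944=7564.88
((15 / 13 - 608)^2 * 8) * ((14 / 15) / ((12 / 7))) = 12198318916 / 7605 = 1603986.71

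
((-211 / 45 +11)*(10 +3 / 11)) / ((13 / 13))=64.83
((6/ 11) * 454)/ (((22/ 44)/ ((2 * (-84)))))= -915264/ 11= -83205.82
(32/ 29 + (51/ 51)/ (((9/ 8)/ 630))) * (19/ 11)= 309168/ 319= 969.18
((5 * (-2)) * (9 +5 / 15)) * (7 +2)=-840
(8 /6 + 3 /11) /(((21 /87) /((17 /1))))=26129 /231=113.11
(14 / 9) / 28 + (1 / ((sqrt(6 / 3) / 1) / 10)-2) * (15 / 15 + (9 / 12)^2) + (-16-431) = -32405 / 72 + 125 * sqrt(2) / 16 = -439.02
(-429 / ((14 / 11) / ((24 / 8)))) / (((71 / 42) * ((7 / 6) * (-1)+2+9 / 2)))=-127413 / 1136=-112.16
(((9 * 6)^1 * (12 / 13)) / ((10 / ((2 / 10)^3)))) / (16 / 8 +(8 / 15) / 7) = 3402 / 177125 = 0.02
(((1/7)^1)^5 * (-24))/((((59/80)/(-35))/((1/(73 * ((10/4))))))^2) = -614400/6362735407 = -0.00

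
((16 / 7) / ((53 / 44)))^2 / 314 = 247808 / 21609637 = 0.01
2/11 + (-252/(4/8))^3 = -1408264702/11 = -128024063.82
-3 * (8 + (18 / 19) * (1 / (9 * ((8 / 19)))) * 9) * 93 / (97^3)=-11439 / 3650692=-0.00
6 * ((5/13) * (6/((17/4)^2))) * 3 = 2.30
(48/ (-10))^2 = 576/ 25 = 23.04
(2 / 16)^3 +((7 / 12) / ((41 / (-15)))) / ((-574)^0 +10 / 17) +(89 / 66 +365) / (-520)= -339168527 / 405250560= -0.84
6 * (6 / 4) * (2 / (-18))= -1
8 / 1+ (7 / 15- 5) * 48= -1048 / 5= -209.60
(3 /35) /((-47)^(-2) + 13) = 6627 /1005130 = 0.01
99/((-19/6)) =-594/19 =-31.26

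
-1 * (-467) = 467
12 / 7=1.71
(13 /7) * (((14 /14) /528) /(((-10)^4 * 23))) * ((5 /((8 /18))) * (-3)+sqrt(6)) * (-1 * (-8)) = -117 /28336000+13 * sqrt(6) /106260000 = -0.00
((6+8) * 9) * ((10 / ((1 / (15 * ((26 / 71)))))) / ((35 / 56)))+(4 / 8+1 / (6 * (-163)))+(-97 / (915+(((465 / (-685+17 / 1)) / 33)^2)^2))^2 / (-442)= 604604262358018516211704375704268162070388862012 / 54595248980079068662412865209720505365122275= 11074.30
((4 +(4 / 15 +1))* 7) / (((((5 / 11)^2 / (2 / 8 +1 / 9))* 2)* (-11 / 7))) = -553553 / 27000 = -20.50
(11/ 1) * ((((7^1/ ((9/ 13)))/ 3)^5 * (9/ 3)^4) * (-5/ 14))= -49031097115/ 354294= -138390.99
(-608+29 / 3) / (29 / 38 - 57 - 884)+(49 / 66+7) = 19758139 / 2358114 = 8.38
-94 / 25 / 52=-47 / 650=-0.07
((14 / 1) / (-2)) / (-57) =7 / 57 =0.12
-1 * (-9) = 9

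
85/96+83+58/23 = 190787/2208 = 86.41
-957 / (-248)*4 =957 / 62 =15.44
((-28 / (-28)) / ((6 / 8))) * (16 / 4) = 16 / 3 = 5.33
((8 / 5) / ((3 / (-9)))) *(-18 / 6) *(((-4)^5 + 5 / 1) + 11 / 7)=-512784 / 35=-14650.97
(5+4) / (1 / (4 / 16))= 9 / 4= 2.25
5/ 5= 1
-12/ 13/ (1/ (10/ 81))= -0.11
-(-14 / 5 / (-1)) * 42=-588 / 5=-117.60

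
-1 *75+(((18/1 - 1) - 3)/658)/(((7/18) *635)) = -15668607/208915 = -75.00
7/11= 0.64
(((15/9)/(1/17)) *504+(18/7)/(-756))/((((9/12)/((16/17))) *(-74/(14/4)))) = -33586552/39627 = -847.57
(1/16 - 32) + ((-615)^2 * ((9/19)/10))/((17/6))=32513587/5168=6291.33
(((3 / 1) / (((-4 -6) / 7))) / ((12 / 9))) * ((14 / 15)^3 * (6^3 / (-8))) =34.57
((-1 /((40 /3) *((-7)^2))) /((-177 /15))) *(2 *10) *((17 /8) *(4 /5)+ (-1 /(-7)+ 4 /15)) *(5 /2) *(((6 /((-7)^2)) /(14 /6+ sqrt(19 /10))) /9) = 11075 /90378442 - 6645 *sqrt(190) /1265298188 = 0.00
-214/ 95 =-2.25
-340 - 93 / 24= -2751 / 8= -343.88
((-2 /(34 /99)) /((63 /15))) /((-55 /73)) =1.84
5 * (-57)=-285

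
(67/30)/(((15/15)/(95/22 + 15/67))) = 10.14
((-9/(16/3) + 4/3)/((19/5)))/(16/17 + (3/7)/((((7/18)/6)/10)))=-70805/50947968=-0.00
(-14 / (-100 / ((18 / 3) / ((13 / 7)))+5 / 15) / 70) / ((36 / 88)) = 154 / 9645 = 0.02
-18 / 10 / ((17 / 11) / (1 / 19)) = -99 / 1615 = -0.06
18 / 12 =3 / 2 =1.50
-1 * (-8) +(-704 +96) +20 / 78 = -23390 / 39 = -599.74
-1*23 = -23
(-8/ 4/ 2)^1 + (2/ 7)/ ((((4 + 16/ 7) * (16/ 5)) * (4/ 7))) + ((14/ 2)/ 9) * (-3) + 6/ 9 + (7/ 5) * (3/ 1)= 1.56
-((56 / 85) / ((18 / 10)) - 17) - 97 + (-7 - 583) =-102566 / 153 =-670.37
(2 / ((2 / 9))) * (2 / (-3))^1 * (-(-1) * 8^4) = -24576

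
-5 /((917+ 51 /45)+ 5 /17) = -1275 /234199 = -0.01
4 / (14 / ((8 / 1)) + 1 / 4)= 2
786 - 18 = 768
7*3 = 21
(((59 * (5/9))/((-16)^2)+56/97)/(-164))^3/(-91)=3917337713108119/4480593696065266686885888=0.00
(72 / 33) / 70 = 12 / 385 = 0.03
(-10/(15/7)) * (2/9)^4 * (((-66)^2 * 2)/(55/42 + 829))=-3035648/25422417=-0.12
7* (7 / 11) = 49 / 11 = 4.45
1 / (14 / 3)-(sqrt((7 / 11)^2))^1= -65 / 154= -0.42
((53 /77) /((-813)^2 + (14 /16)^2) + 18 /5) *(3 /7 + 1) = 23452271620 /4560162607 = 5.14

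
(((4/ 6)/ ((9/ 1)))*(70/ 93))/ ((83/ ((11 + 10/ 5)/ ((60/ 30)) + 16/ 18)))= 9310/ 1875717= 0.00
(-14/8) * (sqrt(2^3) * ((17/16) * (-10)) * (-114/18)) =-333.08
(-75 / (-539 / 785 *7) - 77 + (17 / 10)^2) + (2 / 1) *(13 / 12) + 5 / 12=-31649267 / 565950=-55.92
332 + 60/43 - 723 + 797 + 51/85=87719/215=408.00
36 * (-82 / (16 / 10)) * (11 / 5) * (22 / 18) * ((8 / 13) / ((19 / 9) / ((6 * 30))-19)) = 64294560 / 399893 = 160.78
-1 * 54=-54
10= 10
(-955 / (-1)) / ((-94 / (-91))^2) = 7908355 / 8836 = 895.02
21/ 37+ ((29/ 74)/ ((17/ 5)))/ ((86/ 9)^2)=5292489/ 9304168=0.57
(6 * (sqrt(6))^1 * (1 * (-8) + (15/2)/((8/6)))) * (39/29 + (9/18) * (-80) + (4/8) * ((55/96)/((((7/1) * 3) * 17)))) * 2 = 1459888351 * sqrt(6)/1325184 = 2698.48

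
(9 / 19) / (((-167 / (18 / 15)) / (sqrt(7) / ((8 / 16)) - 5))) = 54 / 3173 - 108*sqrt(7) / 15865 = -0.00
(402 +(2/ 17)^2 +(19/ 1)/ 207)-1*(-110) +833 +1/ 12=321892957/ 239292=1345.19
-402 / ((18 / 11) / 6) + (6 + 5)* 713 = 6369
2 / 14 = 1 / 7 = 0.14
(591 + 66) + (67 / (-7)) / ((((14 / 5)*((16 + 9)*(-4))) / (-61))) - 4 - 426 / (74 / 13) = 41777101 / 72520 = 576.08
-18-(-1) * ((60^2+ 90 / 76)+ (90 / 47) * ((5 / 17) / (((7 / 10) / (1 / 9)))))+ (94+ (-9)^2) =798760923 / 212534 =3758.27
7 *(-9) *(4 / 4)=-63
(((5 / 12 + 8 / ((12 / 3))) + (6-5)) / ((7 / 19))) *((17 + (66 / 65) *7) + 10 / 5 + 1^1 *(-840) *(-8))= 341589163 / 5460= 62562.12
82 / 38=41 / 19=2.16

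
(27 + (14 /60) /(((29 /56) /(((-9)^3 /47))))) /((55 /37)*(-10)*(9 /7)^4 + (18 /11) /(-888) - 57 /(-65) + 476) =6929965070028 /151076310697523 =0.05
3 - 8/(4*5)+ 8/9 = 157/45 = 3.49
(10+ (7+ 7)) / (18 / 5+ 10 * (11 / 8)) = 480 / 347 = 1.38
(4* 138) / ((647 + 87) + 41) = 552 / 775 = 0.71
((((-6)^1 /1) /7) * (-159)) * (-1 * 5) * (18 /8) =-21465 /14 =-1533.21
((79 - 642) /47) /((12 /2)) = -563 /282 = -2.00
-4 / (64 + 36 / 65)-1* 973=-1020742 / 1049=-973.06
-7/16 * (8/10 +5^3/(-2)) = 4319/160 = 26.99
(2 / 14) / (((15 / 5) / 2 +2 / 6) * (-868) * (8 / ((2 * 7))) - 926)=-3 / 38542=-0.00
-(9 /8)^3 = -729 /512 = -1.42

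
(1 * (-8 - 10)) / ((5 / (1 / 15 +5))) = -456 / 25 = -18.24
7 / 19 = 0.37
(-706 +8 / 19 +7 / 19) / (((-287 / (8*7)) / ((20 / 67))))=2143840 / 52193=41.08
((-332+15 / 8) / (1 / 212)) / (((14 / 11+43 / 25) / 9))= -346433175 / 1646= -210469.73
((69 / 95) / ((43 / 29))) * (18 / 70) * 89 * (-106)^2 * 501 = 9022545090036 / 142975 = 63105753.38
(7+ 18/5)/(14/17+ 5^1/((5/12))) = 901/1090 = 0.83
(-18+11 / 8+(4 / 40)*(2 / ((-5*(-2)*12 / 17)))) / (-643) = 4979 / 192900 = 0.03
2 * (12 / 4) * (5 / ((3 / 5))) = 50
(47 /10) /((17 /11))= 517 /170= 3.04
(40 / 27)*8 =320 / 27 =11.85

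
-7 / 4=-1.75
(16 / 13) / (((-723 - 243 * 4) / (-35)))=112 / 4407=0.03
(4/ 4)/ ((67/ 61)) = 61/ 67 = 0.91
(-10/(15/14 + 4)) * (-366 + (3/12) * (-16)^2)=595.49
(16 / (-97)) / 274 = -8 / 13289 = -0.00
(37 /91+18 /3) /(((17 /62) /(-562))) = -20314052 /1547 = -13131.26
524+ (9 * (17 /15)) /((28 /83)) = 554.24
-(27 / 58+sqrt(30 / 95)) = -sqrt(114) / 19 - 27 / 58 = -1.03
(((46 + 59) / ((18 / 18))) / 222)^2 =1225 / 5476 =0.22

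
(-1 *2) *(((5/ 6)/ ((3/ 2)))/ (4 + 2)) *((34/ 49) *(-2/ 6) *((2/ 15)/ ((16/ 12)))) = 17/ 3969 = 0.00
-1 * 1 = -1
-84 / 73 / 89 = -84 / 6497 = -0.01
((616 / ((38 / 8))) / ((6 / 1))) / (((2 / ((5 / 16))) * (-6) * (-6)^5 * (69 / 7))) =2695 / 366996096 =0.00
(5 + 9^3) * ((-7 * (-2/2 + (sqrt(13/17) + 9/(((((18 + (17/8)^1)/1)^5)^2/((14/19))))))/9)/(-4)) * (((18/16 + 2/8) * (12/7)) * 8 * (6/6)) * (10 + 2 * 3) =-4103203428945804425791716640/95287421715111032570751 + 129184 * sqrt(221)/51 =-5405.29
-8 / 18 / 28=-1 / 63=-0.02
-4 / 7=-0.57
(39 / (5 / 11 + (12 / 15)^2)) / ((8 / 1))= 10725 / 2408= 4.45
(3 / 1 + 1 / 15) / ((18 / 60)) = 92 / 9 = 10.22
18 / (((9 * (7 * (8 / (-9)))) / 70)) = -45 / 2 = -22.50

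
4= 4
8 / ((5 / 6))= 48 / 5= 9.60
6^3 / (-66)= -36 / 11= -3.27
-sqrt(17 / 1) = -sqrt(17) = -4.12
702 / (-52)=-27 / 2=-13.50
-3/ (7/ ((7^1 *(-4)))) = 12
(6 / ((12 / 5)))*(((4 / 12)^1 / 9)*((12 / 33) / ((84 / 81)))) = 5 / 154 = 0.03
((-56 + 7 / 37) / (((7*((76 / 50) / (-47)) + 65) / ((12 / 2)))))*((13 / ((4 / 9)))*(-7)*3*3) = 53654430375 / 5632066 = 9526.60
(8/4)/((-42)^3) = -1/37044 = -0.00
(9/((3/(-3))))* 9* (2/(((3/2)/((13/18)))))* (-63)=4914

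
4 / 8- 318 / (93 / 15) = -50.79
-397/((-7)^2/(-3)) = 1191/49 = 24.31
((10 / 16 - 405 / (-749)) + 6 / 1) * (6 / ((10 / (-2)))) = -8.60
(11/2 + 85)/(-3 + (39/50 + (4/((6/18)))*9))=4525/5289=0.86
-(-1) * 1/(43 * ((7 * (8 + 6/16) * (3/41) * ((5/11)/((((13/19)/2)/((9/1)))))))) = 23452/51728355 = 0.00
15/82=0.18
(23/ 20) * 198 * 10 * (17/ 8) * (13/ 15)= 167739/ 40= 4193.48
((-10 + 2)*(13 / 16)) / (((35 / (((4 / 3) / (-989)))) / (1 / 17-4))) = -0.00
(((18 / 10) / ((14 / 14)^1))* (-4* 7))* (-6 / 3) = 504 / 5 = 100.80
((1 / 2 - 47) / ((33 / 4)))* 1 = -62 / 11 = -5.64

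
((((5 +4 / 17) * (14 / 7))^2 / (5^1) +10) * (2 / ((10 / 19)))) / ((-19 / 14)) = -645876 / 7225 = -89.39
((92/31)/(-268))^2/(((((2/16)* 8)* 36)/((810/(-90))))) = -529/17255716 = -0.00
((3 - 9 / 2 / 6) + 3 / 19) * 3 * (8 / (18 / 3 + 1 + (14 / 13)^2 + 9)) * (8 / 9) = 41236 / 13775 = 2.99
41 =41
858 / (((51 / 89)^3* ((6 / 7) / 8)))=42558.23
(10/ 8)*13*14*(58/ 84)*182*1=171535/ 6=28589.17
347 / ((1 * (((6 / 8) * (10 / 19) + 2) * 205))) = 13186 / 18655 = 0.71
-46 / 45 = -1.02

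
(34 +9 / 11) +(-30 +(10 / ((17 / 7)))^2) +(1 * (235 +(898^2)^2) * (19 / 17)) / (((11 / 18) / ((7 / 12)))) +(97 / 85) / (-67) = 1477651336523503667 / 2129930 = 693755821329.11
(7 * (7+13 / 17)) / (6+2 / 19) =4389 / 493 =8.90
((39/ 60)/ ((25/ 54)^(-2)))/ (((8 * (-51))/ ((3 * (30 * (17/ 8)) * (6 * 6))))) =-8125/ 3456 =-2.35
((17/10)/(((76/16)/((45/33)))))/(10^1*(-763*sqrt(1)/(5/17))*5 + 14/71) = -3621/962381882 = -0.00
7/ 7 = 1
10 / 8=5 / 4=1.25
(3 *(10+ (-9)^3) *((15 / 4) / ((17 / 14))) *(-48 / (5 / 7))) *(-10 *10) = -44764094.12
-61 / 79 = -0.77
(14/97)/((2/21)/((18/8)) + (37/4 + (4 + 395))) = 10584/29940893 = 0.00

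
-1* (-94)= 94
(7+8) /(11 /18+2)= 5.74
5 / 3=1.67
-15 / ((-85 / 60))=180 / 17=10.59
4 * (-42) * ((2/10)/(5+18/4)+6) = -1011.54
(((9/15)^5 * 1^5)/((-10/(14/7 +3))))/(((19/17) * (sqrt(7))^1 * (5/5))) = -4131 * sqrt(7)/831250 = -0.01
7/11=0.64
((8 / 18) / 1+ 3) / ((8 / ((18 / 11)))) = 31 / 44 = 0.70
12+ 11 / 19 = 239 / 19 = 12.58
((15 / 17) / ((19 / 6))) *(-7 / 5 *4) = -504 / 323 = -1.56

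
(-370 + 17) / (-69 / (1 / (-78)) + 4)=-353 / 5386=-0.07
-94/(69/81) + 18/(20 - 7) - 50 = -47530/299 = -158.96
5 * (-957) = -4785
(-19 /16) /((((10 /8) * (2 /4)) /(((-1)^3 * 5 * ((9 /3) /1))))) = 28.50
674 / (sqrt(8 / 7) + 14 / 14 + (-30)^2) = 4250918 / 5682599-1348 * sqrt(14) / 5682599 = 0.75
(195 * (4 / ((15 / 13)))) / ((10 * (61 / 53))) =17914 / 305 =58.73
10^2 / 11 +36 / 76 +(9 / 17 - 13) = -2.91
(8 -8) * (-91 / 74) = 0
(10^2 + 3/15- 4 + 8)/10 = 521/50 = 10.42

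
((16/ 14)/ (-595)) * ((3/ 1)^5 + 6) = -1992/ 4165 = -0.48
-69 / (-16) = 69 / 16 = 4.31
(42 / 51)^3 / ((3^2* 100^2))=343 / 55271250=0.00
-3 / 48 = -1 / 16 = -0.06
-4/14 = -2/7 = -0.29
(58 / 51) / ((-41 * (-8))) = 29 / 8364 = 0.00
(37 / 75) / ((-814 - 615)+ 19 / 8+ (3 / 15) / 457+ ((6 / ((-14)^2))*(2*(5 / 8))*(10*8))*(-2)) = -179144 / 520273035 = -0.00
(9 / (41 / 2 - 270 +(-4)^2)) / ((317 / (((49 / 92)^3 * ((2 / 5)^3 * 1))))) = -1058841 / 900595256500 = -0.00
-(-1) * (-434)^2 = 188356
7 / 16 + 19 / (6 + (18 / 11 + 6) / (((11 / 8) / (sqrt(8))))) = -425501 / 4114128 + 257488 * sqrt(2) / 257133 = 1.31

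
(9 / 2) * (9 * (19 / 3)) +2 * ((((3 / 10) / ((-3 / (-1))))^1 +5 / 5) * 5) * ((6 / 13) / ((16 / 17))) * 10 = 16143 / 52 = 310.44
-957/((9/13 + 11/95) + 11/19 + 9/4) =-1575860/5989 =-263.13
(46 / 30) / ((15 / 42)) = 322 / 75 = 4.29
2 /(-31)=-2 /31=-0.06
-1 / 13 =-0.08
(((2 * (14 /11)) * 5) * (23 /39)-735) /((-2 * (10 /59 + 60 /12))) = 3682721 /52338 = 70.36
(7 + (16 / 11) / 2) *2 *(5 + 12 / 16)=1955 / 22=88.86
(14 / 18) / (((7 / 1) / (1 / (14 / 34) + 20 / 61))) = 1177 / 3843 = 0.31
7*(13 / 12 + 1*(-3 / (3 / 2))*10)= -132.42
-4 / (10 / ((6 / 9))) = -0.27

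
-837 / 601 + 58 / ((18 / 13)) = 219044 / 5409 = 40.50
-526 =-526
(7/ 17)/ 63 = 1/ 153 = 0.01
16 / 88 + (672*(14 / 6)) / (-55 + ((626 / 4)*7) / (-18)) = -612586 / 45881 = -13.35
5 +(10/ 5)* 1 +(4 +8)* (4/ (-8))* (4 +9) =-71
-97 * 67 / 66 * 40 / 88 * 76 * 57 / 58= -11730695 / 3509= -3343.03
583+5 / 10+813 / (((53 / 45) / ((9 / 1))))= 720381 / 106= 6796.05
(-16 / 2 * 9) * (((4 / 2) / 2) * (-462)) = 33264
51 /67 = 0.76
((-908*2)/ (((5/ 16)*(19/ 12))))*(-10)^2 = -6973440/ 19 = -367023.16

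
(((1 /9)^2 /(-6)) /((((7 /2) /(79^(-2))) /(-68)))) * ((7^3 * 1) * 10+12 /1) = 234056 /10615941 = 0.02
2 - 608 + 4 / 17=-10298 / 17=-605.76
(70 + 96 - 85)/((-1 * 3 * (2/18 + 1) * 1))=-243/10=-24.30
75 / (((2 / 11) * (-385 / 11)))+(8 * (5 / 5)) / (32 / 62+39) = -11.58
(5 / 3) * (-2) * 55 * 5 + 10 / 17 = -916.08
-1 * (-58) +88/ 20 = 62.40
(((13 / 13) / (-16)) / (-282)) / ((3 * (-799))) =-1 / 10815264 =-0.00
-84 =-84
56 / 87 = 0.64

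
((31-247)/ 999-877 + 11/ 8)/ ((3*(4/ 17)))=-4407233/ 3552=-1240.78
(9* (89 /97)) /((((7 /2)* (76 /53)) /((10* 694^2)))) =102234465540 /12901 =7924538.06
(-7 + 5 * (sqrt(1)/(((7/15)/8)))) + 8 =86.71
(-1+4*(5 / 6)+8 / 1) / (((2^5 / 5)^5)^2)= 302734375 / 3377699720527872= 0.00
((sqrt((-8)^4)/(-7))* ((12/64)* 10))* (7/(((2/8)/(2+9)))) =-5280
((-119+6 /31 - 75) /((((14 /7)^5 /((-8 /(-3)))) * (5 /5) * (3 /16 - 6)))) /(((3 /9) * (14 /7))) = 12016 /2883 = 4.17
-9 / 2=-4.50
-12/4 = -3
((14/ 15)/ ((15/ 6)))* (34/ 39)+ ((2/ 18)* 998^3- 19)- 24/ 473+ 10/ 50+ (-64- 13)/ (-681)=3854068248355153/ 34895575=110445758.48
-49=-49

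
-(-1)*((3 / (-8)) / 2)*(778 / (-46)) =1167 / 368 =3.17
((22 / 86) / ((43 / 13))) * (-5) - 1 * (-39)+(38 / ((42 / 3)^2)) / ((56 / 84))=14099009 / 362404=38.90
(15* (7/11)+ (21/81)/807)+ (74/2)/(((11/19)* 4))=24469355/958716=25.52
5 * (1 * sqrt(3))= 5 * sqrt(3)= 8.66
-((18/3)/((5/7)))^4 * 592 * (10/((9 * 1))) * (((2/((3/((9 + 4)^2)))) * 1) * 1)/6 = -7686887936/125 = -61495103.49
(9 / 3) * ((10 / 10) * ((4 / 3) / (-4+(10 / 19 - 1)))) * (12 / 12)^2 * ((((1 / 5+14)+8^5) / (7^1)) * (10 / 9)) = -8304824 / 1785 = -4652.56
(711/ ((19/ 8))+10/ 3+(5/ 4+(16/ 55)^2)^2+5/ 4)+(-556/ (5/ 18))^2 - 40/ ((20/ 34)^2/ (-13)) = 4008211.09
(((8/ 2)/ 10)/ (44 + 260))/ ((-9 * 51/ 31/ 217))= -6727/ 348840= -0.02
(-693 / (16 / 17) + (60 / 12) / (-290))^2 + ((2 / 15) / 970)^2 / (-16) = 6177982042414342169 / 11394675360000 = 542181.49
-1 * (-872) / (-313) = -872 / 313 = -2.79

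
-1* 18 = -18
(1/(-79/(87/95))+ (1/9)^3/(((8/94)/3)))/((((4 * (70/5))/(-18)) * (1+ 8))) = -268171/204256080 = -0.00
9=9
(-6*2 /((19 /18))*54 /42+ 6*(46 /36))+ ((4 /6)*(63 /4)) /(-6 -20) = -152575 /20748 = -7.35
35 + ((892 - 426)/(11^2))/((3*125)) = 1588591/45375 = 35.01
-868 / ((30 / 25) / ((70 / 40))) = -7595 / 6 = -1265.83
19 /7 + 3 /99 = 634 /231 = 2.74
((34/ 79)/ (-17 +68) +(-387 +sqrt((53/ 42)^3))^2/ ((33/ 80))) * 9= 3243792.56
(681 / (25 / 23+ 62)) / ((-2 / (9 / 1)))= -140967 / 2902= -48.58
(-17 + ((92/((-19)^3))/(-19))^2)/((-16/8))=288720563233/33967126082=8.50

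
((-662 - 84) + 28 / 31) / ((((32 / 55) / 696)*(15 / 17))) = -62630227 / 62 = -1010164.95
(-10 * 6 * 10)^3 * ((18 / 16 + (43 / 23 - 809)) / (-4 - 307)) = -559797986.86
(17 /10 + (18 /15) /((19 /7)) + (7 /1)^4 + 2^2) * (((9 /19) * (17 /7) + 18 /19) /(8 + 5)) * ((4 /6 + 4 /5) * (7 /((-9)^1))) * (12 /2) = -2658.58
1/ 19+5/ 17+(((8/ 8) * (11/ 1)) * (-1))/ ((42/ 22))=-36731/ 6783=-5.42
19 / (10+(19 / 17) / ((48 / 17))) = 912 / 499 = 1.83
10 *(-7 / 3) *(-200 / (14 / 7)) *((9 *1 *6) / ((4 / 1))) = 31500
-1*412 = -412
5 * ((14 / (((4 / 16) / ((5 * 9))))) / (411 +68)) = 12600 / 479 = 26.30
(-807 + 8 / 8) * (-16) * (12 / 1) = 154752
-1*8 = -8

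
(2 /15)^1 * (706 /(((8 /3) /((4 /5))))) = 706 /25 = 28.24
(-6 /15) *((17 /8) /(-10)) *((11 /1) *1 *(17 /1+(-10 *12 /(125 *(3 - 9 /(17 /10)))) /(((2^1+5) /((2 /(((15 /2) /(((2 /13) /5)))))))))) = 15.90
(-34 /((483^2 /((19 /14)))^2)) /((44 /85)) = -521645 /234675242430552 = -0.00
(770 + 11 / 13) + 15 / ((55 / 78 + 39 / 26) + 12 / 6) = 1651049 / 2132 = 774.41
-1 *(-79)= 79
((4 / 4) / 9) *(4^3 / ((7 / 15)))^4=94371840000 / 2401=39305222.82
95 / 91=1.04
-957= -957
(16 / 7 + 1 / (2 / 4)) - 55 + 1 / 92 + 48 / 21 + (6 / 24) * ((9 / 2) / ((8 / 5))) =-491651 / 10304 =-47.71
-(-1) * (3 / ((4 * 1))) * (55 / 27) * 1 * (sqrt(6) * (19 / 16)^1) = 1045 * sqrt(6) / 576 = 4.44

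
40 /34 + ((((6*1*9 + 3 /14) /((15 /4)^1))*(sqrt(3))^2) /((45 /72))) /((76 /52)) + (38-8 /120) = 14683517 /169575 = 86.59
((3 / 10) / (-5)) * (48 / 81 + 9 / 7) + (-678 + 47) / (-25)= 79151 / 3150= 25.13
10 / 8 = 5 / 4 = 1.25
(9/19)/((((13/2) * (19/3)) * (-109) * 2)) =-0.00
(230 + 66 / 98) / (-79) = -11303 / 3871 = -2.92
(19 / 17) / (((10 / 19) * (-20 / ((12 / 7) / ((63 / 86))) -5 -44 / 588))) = -2281881 / 14637085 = -0.16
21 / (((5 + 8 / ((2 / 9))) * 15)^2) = 7 / 126075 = 0.00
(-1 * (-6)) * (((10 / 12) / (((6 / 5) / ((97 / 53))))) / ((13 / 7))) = 16975 / 4134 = 4.11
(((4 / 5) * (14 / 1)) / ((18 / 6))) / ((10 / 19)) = 532 / 75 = 7.09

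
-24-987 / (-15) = 209 / 5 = 41.80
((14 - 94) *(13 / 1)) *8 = -8320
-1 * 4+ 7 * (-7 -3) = -74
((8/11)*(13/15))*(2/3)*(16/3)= 2.24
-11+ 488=477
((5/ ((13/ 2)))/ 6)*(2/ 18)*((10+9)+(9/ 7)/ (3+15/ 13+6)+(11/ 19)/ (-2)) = 183725/ 684684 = 0.27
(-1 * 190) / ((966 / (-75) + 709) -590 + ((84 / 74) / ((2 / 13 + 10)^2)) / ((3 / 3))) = -510378000 / 285089119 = -1.79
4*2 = 8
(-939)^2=881721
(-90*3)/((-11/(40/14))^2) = -108000/5929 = -18.22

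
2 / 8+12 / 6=9 / 4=2.25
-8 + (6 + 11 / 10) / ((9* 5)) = -7.84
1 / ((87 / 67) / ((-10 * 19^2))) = -241870 / 87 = -2780.11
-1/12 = -0.08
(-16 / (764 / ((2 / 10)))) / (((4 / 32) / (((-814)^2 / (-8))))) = 2650384 / 955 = 2775.27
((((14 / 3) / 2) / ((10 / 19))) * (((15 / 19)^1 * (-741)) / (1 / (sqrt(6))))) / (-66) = 1729 * sqrt(6) / 44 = 96.25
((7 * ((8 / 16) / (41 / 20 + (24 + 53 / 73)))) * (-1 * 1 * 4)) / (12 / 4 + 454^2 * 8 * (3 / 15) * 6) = -14600 / 55252834317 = -0.00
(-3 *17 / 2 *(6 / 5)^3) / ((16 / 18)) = -12393 / 250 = -49.57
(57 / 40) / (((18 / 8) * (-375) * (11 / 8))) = -76 / 61875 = -0.00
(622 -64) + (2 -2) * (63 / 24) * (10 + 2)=558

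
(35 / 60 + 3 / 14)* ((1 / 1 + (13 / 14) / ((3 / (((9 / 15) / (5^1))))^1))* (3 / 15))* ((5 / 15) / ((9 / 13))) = 0.08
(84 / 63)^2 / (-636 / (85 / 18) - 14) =-680 / 56871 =-0.01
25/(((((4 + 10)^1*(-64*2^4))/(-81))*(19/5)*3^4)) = 125/272384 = 0.00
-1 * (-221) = 221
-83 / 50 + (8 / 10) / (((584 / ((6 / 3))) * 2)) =-3027 / 1825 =-1.66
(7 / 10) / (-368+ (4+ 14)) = -1 / 500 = -0.00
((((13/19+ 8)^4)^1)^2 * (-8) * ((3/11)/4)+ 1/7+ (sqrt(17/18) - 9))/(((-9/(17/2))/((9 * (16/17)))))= 16781020346041018336/118884941287 - 4 * sqrt(34)/3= 141153448.37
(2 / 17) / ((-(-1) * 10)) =0.01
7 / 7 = 1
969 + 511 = 1480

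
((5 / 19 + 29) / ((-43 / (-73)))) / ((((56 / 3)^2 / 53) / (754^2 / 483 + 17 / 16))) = 14688901237191 / 1650000128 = 8902.36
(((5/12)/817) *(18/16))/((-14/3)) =-45/366016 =-0.00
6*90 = 540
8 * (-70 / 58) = -9.66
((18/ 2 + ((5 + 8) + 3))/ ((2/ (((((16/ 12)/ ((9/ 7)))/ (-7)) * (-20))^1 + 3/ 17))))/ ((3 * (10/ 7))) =50435/ 5508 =9.16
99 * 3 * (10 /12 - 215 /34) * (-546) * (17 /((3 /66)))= 332972640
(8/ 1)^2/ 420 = 16/ 105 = 0.15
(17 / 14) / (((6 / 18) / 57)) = 2907 / 14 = 207.64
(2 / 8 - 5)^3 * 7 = -48013 / 64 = -750.20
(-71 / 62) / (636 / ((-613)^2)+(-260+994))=-26679599 / 17100535084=-0.00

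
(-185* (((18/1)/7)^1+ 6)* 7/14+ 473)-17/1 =-2358/7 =-336.86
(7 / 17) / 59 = 7 / 1003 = 0.01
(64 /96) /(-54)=-1 /81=-0.01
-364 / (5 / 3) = -1092 / 5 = -218.40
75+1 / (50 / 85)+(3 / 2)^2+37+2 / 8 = 581 / 5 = 116.20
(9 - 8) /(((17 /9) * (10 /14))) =63 /85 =0.74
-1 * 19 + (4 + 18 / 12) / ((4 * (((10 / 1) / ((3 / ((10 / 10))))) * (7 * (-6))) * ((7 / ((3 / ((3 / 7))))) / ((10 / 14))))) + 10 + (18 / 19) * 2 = -211889 / 29792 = -7.11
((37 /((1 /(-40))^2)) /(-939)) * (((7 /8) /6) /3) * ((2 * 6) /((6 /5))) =-259000 /8451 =-30.65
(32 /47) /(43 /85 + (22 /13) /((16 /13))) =21760 /60113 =0.36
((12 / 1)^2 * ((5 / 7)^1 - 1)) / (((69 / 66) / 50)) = -316800 / 161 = -1967.70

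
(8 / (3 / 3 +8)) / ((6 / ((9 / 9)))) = 4 / 27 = 0.15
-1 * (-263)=263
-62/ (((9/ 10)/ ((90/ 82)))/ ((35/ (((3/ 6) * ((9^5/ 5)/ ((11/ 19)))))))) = -11935000/ 45999171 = -0.26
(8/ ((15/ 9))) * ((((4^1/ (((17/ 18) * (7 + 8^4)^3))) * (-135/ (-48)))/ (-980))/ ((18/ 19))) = -513/ 575373098055910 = -0.00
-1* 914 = -914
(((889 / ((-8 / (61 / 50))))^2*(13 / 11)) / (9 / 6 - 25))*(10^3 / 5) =-38230197733 / 206800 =-184865.56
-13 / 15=-0.87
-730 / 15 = -146 / 3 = -48.67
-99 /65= -1.52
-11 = -11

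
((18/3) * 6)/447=12/149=0.08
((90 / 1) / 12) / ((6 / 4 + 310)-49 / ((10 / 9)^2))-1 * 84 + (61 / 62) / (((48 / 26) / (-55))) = -4581790867 / 40445328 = -113.28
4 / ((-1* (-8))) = 0.50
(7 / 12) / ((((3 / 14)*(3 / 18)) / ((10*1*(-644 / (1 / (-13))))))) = 4102280 / 3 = 1367426.67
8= 8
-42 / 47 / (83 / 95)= -3990 / 3901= -1.02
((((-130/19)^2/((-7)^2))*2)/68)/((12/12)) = 8450/300713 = 0.03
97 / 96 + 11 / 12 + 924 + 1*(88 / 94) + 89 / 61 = 255503995 / 275232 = 928.32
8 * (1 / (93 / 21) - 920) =-228104 / 31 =-7358.19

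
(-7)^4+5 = 2406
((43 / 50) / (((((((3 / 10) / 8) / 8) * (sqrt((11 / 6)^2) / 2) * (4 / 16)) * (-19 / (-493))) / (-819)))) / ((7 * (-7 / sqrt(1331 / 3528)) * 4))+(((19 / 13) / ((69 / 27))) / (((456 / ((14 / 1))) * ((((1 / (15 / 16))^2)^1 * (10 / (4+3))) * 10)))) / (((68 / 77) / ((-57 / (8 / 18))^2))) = 26809289199 / 1332477952+52912704 * sqrt(22) / 4655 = 53335.39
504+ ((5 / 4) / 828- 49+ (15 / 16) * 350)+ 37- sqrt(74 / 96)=2716259 / 3312- sqrt(111) / 12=819.25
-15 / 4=-3.75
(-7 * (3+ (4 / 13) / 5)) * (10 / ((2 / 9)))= -12537 / 13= -964.38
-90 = -90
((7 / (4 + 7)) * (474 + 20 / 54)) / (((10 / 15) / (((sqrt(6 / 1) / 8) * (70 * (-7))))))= -2745715 * sqrt(6) / 99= -67935.36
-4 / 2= -2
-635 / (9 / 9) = -635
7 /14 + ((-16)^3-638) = -9467 /2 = -4733.50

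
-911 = -911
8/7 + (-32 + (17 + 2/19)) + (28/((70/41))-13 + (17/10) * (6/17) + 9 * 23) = 197.25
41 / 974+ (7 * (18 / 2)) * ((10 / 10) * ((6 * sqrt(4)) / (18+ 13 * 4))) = 52801 / 4870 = 10.84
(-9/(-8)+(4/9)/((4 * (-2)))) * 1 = 77/72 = 1.07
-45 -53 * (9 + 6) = -840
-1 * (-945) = 945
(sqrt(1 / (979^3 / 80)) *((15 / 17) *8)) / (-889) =-0.00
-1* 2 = -2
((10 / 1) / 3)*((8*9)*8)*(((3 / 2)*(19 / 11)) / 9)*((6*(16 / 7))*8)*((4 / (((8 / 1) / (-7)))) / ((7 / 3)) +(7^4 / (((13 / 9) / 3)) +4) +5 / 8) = 302895482880 / 1001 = 302592889.99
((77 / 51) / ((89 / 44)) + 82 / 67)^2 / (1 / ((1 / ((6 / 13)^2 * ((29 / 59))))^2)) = 8923851877485565969 / 25200605564084196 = 354.11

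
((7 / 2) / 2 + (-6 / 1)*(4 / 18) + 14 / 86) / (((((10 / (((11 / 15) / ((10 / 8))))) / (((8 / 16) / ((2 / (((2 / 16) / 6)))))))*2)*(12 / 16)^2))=3289 / 20898000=0.00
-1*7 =-7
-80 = -80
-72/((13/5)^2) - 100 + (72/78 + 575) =465.27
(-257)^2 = 66049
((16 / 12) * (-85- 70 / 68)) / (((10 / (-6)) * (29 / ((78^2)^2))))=43307615520 / 493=87845061.91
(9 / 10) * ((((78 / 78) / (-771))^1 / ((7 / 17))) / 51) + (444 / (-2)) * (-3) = 11981339 / 17990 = 666.00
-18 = -18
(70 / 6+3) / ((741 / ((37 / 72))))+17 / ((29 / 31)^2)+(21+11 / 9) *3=2897502605 / 33651774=86.10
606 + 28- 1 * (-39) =673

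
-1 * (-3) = 3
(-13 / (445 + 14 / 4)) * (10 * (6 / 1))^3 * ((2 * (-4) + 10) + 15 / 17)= -7056000 / 391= -18046.04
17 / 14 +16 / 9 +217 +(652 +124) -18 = 977.99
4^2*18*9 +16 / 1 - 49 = 2559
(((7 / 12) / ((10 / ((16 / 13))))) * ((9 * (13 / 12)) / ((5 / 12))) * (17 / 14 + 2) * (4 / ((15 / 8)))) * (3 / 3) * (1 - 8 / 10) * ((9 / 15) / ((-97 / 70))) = -12096 / 12125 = -1.00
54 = 54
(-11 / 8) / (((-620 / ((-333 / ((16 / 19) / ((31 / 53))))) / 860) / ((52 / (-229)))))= 100.17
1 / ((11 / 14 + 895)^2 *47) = 196 / 7392004007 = 0.00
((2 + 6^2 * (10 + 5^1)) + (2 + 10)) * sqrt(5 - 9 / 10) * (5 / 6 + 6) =11357 * sqrt(410) / 30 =7665.39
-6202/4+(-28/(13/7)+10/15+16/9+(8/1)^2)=-350797/234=-1499.13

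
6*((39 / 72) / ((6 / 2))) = 13 / 12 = 1.08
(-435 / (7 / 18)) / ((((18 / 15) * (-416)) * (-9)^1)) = -725 / 2912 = -0.25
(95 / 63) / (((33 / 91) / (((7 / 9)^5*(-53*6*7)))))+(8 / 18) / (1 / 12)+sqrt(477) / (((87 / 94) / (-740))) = -69560*sqrt(53) / 29 -15370252718 / 5845851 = -20091.48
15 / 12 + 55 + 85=565 / 4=141.25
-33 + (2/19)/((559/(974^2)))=1546859/10621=145.64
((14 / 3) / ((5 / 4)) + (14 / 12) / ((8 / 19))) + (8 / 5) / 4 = 1657 / 240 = 6.90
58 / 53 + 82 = 4404 / 53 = 83.09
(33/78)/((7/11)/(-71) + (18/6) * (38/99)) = 25773/69602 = 0.37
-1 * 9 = -9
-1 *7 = -7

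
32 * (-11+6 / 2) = -256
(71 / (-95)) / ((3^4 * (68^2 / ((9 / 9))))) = -71 / 35581680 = -0.00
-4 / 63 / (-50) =2 / 1575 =0.00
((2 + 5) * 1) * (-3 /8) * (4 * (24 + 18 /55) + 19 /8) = -921081 /3520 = -261.67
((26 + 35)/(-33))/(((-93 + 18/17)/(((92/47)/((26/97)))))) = 4627094/31514769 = 0.15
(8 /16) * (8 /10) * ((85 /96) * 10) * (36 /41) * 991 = 3081.77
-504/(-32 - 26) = 252/29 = 8.69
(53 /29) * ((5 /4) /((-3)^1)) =-0.76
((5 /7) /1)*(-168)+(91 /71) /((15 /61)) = -122249 /1065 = -114.79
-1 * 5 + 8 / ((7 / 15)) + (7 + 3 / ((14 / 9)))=21.07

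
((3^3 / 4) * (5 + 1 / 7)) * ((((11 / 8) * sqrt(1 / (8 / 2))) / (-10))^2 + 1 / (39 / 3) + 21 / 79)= 2219918481 / 184038400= 12.06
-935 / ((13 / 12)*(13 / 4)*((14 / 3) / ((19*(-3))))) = 3837240 / 1183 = 3243.65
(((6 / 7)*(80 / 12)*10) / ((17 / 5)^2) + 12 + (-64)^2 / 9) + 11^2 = 10797739 / 18207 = 593.05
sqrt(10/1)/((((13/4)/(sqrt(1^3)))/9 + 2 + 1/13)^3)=102503232 * sqrt(10)/1485446221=0.22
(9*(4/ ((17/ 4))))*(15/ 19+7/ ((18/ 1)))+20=9684/ 323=29.98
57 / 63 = 19 / 21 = 0.90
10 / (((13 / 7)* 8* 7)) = 5 / 52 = 0.10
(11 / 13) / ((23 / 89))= 979 / 299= 3.27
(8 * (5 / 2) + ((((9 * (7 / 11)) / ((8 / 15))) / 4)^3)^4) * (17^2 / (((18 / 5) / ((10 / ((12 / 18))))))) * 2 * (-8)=-3665063587153228186169343403248562837625 / 1356885587321249879321147867136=-2701085206.74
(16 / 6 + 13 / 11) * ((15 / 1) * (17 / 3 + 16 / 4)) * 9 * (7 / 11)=386715 / 121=3195.99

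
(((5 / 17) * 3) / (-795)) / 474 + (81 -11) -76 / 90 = 443018081 / 6406110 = 69.16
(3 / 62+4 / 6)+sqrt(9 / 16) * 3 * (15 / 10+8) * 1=16435 / 744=22.09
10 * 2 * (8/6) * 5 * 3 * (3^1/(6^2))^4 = 25/1296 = 0.02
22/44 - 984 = -1967/2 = -983.50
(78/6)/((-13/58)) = -58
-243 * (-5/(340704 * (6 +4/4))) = 135/264992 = 0.00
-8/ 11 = -0.73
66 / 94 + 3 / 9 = 1.04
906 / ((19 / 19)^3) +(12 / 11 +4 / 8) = 19967 / 22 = 907.59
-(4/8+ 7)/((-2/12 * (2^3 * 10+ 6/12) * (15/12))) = 72/161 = 0.45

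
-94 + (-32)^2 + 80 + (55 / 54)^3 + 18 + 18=164873719 / 157464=1047.06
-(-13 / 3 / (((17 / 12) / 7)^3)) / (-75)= -856128 / 122825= -6.97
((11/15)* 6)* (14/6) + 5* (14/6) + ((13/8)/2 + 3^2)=7619/240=31.75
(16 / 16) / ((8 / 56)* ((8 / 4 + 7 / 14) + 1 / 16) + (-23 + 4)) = -112 / 2087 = -0.05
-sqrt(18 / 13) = -3* sqrt(26) / 13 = -1.18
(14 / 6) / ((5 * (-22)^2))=7 / 7260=0.00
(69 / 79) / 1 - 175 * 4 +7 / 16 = -883143 / 1264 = -698.69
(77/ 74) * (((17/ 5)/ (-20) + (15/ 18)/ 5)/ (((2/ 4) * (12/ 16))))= -77/ 8325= -0.01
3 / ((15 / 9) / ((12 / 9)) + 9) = 12 / 41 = 0.29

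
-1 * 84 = -84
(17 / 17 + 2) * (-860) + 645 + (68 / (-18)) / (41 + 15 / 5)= -383147 / 198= -1935.09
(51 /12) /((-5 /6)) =-5.10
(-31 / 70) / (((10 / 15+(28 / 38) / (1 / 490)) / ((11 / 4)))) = -19437 / 5773040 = -0.00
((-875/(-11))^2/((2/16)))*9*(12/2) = 330750000/121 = 2733471.07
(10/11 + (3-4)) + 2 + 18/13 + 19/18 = 11195/2574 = 4.35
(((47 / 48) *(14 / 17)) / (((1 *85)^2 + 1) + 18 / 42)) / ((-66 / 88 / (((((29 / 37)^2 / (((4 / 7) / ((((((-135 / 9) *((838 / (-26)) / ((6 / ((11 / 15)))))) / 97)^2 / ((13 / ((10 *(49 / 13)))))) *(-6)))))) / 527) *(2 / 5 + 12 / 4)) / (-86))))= -14112289273922609 / 182181761883827089553520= -7.746e-8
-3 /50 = -0.06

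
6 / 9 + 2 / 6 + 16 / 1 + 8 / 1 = 25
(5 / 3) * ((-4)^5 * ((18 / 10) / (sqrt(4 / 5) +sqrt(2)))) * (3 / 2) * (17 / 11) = -391680 / (22 * sqrt(5) +55 * sqrt(2)) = -3084.70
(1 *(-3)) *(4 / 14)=-6 / 7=-0.86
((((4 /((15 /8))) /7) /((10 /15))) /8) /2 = 1 /35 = 0.03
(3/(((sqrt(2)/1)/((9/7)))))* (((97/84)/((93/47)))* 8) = 12.73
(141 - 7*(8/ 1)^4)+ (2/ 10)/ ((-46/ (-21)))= -6562109/ 230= -28530.91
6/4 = 3/2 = 1.50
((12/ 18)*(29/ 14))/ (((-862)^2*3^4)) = 29/ 1263917844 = 0.00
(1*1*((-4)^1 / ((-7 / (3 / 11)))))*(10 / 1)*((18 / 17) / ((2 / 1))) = 1080 / 1309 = 0.83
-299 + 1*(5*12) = -239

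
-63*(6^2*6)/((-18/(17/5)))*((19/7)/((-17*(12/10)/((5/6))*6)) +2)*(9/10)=458397/100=4583.97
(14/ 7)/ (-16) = -1/ 8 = -0.12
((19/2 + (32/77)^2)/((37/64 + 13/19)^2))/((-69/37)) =-1045868914688/321311334575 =-3.26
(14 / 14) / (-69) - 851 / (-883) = 57836 / 60927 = 0.95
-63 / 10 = -6.30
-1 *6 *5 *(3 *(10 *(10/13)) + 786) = -315540/13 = -24272.31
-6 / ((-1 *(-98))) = -3 / 49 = -0.06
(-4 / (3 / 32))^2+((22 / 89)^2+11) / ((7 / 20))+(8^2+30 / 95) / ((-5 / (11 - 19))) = 1954.95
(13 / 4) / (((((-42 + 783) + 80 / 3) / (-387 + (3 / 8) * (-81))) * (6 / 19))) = -117819 / 21056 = -5.60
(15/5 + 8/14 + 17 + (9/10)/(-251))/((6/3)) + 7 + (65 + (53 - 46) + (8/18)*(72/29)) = 90.39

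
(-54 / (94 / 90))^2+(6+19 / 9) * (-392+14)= -867894 / 2209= -392.89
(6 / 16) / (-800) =-3 / 6400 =-0.00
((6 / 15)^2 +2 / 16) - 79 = -15743 / 200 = -78.72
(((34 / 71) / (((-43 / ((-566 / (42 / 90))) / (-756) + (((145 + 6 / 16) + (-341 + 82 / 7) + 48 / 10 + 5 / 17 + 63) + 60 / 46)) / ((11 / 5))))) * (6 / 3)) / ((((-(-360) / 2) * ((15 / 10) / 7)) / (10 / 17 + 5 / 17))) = -390383784 / 927457531727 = -0.00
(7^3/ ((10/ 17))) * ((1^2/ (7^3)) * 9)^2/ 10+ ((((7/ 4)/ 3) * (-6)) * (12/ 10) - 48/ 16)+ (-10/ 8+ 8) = -7029/ 17150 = -0.41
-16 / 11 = -1.45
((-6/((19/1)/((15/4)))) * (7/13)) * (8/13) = -1260/3211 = -0.39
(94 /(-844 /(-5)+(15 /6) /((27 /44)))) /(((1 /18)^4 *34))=333036360 /198373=1678.84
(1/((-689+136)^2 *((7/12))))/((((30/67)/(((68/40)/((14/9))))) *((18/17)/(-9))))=-0.00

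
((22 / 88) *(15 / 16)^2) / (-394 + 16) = -25 / 43008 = -0.00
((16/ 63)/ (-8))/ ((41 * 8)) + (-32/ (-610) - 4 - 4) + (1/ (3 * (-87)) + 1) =-635270717/ 91386540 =-6.95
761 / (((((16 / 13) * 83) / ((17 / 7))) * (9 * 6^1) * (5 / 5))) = 168181 / 501984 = 0.34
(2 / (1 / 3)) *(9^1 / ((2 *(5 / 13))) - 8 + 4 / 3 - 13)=-239 / 5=-47.80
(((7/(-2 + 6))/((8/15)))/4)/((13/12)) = 315/416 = 0.76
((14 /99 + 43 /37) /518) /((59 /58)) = 138475 /55974303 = 0.00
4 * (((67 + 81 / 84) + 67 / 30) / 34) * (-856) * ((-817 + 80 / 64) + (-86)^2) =-83034358601 / 1785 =-46517847.96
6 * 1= 6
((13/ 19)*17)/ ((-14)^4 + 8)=221/ 730056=0.00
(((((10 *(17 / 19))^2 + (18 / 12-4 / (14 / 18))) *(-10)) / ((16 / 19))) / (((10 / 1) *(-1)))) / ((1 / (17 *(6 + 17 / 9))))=466130123 / 38304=12169.23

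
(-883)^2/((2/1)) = 779689/2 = 389844.50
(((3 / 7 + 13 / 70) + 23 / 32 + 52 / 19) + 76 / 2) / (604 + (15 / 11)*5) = 0.07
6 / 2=3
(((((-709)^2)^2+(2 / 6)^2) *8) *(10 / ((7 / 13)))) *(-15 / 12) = -2956451796805000 / 63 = -46927806298492.06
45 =45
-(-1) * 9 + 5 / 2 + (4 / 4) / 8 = 93 / 8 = 11.62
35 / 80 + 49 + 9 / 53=42067 / 848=49.61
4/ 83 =0.05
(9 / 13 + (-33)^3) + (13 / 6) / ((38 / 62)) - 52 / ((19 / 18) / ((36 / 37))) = -1972965941 / 54834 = -35980.70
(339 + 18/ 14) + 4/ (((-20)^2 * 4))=952807/ 2800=340.29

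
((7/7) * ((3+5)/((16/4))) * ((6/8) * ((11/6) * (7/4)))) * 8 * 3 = 231/2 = 115.50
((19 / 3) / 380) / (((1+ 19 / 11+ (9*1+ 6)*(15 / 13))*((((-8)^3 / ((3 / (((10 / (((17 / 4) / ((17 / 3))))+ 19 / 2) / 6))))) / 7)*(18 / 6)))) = -1001 / 334937600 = -0.00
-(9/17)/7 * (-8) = 72/119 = 0.61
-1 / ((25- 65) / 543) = 543 / 40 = 13.58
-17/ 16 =-1.06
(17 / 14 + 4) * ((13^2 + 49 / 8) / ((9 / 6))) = 34091 / 56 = 608.77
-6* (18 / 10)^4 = -39366 / 625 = -62.99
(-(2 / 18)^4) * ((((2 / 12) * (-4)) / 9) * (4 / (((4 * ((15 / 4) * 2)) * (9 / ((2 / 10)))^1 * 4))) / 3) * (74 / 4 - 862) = -1687 / 717445350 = -0.00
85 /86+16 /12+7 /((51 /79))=19247 /1462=13.16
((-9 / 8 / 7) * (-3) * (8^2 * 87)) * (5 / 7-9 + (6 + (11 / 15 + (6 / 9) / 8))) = -966222 / 245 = -3943.76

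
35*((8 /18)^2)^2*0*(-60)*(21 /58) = 0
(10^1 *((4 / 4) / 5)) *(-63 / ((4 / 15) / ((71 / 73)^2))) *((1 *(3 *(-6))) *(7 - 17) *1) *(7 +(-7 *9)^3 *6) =643223477688750 / 5329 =120702472825.81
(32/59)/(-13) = -32/767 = -0.04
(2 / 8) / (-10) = -1 / 40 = -0.02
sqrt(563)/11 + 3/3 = 3.16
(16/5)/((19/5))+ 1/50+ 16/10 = 2339/950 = 2.46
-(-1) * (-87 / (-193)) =87 / 193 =0.45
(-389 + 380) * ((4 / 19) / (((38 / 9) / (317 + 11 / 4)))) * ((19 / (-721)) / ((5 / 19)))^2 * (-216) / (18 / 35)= 224395434 / 371315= 604.33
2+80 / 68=54 / 17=3.18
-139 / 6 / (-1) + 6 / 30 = 701 / 30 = 23.37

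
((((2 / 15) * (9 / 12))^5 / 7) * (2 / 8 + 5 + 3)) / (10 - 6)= 33 / 11200000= 0.00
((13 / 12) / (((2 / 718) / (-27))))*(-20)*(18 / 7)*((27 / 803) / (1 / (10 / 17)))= 1020672900 / 95557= 10681.30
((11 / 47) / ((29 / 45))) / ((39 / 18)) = 2970 / 17719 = 0.17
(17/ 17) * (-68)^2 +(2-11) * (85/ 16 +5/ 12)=73159/ 16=4572.44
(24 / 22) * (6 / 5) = 72 / 55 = 1.31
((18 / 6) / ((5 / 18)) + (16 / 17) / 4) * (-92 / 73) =-86296 / 6205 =-13.91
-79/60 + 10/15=-13/20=-0.65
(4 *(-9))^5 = -60466176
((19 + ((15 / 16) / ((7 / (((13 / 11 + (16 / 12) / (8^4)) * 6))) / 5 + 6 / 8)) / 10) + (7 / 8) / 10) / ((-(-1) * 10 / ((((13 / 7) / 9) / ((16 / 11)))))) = 18459391379 / 67818329600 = 0.27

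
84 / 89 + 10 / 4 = 613 / 178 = 3.44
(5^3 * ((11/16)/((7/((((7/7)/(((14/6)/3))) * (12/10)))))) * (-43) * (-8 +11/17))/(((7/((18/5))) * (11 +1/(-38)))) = 454966875/1621018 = 280.67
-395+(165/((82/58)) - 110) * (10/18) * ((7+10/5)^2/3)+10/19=-228920/779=-293.86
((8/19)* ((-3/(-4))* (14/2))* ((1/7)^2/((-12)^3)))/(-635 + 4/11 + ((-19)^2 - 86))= 11/151530624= 0.00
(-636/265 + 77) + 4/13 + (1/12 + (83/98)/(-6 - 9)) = 2863999/38220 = 74.93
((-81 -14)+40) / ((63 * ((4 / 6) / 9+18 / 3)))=-165 / 1148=-0.14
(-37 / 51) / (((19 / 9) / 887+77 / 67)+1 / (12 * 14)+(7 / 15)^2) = -3078422200 / 5835986389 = -0.53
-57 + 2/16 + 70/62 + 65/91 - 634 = -1196159/1736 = -689.03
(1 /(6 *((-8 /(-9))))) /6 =1 /32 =0.03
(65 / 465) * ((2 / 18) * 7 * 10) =910 / 837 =1.09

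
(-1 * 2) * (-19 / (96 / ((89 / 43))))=1691 / 2064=0.82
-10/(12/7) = -35/6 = -5.83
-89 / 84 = -1.06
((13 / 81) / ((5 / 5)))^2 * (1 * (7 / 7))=169 / 6561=0.03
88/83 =1.06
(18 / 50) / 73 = 0.00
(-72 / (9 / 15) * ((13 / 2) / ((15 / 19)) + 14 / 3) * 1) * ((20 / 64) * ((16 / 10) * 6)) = -4644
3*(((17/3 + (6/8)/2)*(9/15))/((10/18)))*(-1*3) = -2349/40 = -58.72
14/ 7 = 2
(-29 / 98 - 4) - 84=-8653 / 98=-88.30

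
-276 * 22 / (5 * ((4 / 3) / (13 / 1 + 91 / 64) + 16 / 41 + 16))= -86168511 / 1169540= -73.68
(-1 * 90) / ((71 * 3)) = -30 / 71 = -0.42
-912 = -912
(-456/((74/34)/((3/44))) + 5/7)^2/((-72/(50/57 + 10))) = -231698273195/8327837826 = -27.82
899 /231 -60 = -12961 /231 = -56.11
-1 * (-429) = 429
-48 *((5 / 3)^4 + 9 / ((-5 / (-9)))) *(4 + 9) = -2014688 / 135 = -14923.61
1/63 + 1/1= 64/63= 1.02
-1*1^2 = -1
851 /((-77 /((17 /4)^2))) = -245939 /1232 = -199.63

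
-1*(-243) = 243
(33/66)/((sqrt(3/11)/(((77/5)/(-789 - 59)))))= -77 * sqrt(33)/25440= -0.02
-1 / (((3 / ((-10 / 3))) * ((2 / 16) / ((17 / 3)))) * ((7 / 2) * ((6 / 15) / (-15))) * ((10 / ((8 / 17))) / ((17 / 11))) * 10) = -2720 / 693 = -3.92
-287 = -287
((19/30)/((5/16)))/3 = 152/225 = 0.68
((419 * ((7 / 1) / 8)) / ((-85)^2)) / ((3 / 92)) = 1.56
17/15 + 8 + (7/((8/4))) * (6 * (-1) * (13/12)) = -817/60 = -13.62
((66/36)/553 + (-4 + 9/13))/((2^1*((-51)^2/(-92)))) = 3278213/56095767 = 0.06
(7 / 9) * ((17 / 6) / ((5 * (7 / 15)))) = 17 / 18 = 0.94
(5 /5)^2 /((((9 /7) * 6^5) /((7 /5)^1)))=49 /349920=0.00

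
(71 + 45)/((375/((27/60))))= 87/625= 0.14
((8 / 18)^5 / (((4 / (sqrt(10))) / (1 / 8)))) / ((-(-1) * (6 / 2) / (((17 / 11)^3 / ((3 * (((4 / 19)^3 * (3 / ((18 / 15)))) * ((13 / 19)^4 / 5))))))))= 4391591853707 * sqrt(10) / 20202565399731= 0.69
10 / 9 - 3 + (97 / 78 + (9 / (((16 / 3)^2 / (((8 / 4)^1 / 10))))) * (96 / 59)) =-149749 / 276120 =-0.54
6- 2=4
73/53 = 1.38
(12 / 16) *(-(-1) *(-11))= -33 / 4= -8.25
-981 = -981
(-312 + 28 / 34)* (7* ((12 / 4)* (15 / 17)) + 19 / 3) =-6707720 / 867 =-7736.70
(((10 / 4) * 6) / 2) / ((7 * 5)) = 3 / 14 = 0.21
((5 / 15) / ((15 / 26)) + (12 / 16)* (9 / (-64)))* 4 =5441 / 2880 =1.89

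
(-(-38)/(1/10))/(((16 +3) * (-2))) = -10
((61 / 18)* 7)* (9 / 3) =427 / 6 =71.17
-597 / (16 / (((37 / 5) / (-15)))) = 7363 / 400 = 18.41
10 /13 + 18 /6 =49 /13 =3.77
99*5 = 495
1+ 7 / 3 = 10 / 3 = 3.33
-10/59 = -0.17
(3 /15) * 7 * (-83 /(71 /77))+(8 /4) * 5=-41187 /355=-116.02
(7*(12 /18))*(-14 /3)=-196 /9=-21.78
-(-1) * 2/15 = 2/15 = 0.13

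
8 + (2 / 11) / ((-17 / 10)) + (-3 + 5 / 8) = 8255 / 1496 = 5.52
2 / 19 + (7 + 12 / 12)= 8.11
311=311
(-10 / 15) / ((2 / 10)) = -10 / 3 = -3.33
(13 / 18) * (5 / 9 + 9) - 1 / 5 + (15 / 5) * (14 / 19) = 68576 / 7695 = 8.91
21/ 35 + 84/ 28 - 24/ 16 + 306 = 3081/ 10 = 308.10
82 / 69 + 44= 3118 / 69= 45.19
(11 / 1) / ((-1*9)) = -11 / 9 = -1.22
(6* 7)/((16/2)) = 21/4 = 5.25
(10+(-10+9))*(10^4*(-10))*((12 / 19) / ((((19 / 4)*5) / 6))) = -143601.11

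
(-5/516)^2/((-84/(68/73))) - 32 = -13061454761/408170448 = -32.00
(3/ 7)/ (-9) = -1/ 21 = -0.05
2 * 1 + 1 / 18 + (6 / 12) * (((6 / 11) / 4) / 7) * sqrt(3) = 3 * sqrt(3) / 308 + 37 / 18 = 2.07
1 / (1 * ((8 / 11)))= 11 / 8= 1.38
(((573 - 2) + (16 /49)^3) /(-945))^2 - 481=-237637707173196776 /494424620106921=-480.63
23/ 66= 0.35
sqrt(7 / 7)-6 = -5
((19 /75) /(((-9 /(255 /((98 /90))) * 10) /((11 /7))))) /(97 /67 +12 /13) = -3094663 /7082950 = -0.44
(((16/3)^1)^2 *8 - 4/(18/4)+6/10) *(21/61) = 23863/305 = 78.24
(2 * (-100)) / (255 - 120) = -40 / 27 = -1.48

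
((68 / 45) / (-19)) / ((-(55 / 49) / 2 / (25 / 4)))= 1666 / 1881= 0.89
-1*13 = -13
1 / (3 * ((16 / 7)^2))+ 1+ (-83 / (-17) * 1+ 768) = 10104641 / 13056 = 773.95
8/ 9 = 0.89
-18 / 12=-3 / 2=-1.50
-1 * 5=-5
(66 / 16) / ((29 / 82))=11.66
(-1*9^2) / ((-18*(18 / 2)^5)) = 1 / 13122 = 0.00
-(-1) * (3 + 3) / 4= 1.50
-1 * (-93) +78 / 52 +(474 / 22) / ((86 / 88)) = 10023 / 86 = 116.55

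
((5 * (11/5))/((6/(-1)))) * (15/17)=-55/34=-1.62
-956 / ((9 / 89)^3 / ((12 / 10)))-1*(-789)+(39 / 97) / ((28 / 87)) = -1108593.07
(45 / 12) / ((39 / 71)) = 355 / 52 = 6.83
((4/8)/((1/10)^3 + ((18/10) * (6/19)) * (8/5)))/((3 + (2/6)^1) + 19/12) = 114000/1020641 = 0.11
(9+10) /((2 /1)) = 19 /2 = 9.50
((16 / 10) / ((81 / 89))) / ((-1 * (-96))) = 89 / 4860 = 0.02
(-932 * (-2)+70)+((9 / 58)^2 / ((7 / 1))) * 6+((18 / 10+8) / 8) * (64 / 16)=1938.92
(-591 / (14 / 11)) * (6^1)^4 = -601806.86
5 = 5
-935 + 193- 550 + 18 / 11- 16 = -14370 / 11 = -1306.36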